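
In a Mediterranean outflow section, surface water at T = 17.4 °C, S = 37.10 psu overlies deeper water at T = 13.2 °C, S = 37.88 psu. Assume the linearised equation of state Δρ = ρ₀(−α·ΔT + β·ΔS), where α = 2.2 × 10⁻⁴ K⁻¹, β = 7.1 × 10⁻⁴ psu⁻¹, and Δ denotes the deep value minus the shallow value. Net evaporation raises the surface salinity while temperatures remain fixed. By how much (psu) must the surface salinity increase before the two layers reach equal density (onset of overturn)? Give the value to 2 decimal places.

2.08 psu

Neutral buoyancy requires −α(T_deep − T_surf) + β(S_deep − S_surf′) = 0.
S_surf′ = S_deep − (α/β)·ΔT = 37.88 − (2.2 × 10⁻⁴/7.1 × 10⁻⁴)·(-4.2) = 39.1814 psu.
Increase required: 39.1814 − 37.10 = 2.0814 psu.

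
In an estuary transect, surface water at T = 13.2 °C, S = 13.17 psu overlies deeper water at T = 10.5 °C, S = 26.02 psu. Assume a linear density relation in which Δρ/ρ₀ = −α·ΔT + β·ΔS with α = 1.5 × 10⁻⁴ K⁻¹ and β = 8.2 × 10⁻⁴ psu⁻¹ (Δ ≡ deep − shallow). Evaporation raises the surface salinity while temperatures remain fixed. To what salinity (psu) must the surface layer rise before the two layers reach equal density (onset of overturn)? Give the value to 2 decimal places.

26.51 psu

Neutral buoyancy requires −α(T_deep − T_surf) + β(S_deep − S_surf′) = 0.
S_surf′ = S_deep − (α/β)·ΔT = 26.02 − (1.5 × 10⁻⁴/8.2 × 10⁻⁴)·(-2.7) = 26.5139 psu.
Increase required: 26.5139 − 13.17 = 13.3439 psu.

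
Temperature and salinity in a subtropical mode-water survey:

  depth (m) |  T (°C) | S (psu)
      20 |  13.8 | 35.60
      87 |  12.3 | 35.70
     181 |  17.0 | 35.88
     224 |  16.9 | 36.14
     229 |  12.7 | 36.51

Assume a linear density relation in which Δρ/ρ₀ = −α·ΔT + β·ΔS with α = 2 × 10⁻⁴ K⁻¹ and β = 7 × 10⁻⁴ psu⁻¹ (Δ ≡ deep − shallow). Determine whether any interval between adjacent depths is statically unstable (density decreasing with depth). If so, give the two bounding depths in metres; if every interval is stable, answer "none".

87–181 m

Evaluate Δρ/ρ₀ = −αΔT + βΔS across each adjacent pair:
  20–87 m: −αΔT+βΔS = −(2 × 10⁻⁴)(-1.5)+(7 × 10⁻⁴)(+0.10) = 3.7 × 10⁻⁴ → stable
  87–181 m: −αΔT+βΔS = −(2 × 10⁻⁴)(+4.7)+(7 × 10⁻⁴)(+0.18) = -8.1 × 10⁻⁴ → UNSTABLE
  181–224 m: −αΔT+βΔS = −(2 × 10⁻⁴)(-0.1)+(7 × 10⁻⁴)(+0.26) = 2.0 × 10⁻⁴ → stable
  224–229 m: −αΔT+βΔS = −(2 × 10⁻⁴)(-4.2)+(7 × 10⁻⁴)(+0.37) = 1.1 × 10⁻³ → stable
The 87–181 m interval has Δρ < 0: lighter water underlies denser water.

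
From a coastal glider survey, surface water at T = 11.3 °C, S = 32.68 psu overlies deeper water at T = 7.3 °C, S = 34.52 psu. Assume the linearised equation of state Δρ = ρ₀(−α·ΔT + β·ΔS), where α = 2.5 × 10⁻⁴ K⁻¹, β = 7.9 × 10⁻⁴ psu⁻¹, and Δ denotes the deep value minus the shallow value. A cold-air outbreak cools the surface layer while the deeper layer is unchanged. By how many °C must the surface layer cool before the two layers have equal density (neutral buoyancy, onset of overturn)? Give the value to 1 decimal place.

Neutral buoyancy requires Δρ = 0, i.e. −α(T_deep − T_surf′) + β(S_deep − S_surf) = 0.
T_surf′ = T_deep − (β/α)·ΔS = 7.3 − (7.9 × 10⁻⁴/2.5 × 10⁻⁴)·(+1.84) = 1.486 °C.
Cooling required: 11.3 − (1.486) = 9.814 °C.

9.8 °C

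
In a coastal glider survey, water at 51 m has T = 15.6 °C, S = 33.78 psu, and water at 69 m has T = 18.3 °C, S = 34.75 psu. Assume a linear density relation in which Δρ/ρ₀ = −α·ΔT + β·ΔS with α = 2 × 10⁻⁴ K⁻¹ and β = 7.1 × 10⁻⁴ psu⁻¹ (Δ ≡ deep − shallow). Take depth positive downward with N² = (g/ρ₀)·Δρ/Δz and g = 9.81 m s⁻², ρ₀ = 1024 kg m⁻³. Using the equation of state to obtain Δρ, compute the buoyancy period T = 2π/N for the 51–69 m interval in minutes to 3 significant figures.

ΔT = +2.7 K, ΔS = +0.97 psu (deep − shallow).
Δρ/ρ₀ = −αΔT + βΔS = -5.40 × 10⁻⁴ + 6.887 × 10⁻⁴ = 1.487 × 10⁻⁴, so Δρ ≈ 0.1523 kg m⁻³.
N² = (g/ρ₀)·Δρ/Δz = g·(Δρ/ρ₀)/Δz = 9.81 × 1.487 × 10⁻⁴ / 18 = 8.1041 × 10⁻⁵ s⁻².
N = √(8.1041 × 10⁻⁵) = 9.0023 × 10⁻³ rad s⁻¹ → T = 2π/N = 697.95 s = 11.633 min ≈ 11.6 min.

11.6 min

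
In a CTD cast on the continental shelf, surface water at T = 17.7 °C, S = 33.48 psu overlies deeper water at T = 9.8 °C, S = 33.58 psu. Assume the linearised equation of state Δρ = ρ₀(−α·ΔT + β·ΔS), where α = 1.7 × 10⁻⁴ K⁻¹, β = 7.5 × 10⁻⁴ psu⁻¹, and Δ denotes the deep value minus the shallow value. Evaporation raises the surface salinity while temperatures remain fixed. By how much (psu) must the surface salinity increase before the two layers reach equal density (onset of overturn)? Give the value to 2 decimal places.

Neutral buoyancy requires −α(T_deep − T_surf) + β(S_deep − S_surf′) = 0.
S_surf′ = S_deep − (α/β)·ΔT = 33.58 − (1.7 × 10⁻⁴/7.5 × 10⁻⁴)·(-7.9) = 35.3707 psu.
Increase required: 35.3707 − 33.48 = 1.8907 psu.

1.89 psu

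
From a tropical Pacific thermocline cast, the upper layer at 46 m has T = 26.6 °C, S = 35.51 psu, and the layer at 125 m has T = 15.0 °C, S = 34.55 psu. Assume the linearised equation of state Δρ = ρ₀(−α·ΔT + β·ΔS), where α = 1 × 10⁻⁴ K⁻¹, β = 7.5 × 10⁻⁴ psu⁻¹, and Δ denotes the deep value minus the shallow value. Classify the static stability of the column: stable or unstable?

stable

ΔT = 15.0 − 26.6 = -11.6 K and ΔS = 34.55 − 35.51 = -0.96 psu (deep − shallow).
−αΔT = 1.16 × 10⁻³; βΔS = -7.20 × 10⁻⁴; sum Δρ/ρ₀ = 4.40 × 10⁻⁴.
Δρ/ρ₀ > 0, so Δρ > 0: deeper water is denser → statically stable.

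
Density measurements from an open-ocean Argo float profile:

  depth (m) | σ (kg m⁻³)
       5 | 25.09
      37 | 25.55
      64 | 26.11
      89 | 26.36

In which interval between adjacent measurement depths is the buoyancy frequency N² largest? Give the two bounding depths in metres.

37–64 m

Compute the density gradient over each adjacent pair:
  5–37 m: Δρ/Δz = 0.46/32 = 0.014 kg m⁻⁴
  37–64 m: Δρ/Δz = 0.56/27 = 0.021 kg m⁻⁴
  64–89 m: Δρ/Δz = 0.25/25 = 0.010 kg m⁻⁴
The largest gradient is in the 37–64 m interval — the pycnocline.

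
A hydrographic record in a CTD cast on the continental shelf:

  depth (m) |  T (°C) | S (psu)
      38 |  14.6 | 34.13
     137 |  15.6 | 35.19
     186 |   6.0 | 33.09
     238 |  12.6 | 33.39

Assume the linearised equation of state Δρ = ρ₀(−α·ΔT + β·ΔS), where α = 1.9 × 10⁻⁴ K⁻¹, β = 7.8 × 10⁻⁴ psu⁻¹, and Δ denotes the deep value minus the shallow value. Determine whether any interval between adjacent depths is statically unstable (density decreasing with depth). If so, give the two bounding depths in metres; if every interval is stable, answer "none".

Evaluate Δρ/ρ₀ = −αΔT + βΔS across each adjacent pair:
  38–137 m: −αΔT+βΔS = −(1.9 × 10⁻⁴)(+1.0)+(7.8 × 10⁻⁴)(+1.06) = 6.4 × 10⁻⁴ → stable
  137–186 m: −αΔT+βΔS = −(1.9 × 10⁻⁴)(-9.6)+(7.8 × 10⁻⁴)(-2.10) = 1.9 × 10⁻⁴ → stable
  186–238 m: −αΔT+βΔS = −(1.9 × 10⁻⁴)(+6.6)+(7.8 × 10⁻⁴)(+0.30) = -1.0 × 10⁻³ → UNSTABLE
The 186–238 m interval has Δρ < 0: lighter water underlies denser water.

186–238 m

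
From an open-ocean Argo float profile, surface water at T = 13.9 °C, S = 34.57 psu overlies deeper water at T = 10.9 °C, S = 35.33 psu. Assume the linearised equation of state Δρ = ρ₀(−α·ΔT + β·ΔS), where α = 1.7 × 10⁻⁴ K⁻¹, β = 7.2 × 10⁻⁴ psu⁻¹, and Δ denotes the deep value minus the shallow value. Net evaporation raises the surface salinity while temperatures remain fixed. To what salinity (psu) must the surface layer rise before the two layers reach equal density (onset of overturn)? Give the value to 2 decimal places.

Neutral buoyancy requires −α(T_deep − T_surf) + β(S_deep − S_surf′) = 0.
S_surf′ = S_deep − (α/β)·ΔT = 35.33 − (1.7 × 10⁻⁴/7.2 × 10⁻⁴)·(-3.0) = 36.0383 psu.
Increase required: 36.0383 − 34.57 = 1.4683 psu.

36.04 psu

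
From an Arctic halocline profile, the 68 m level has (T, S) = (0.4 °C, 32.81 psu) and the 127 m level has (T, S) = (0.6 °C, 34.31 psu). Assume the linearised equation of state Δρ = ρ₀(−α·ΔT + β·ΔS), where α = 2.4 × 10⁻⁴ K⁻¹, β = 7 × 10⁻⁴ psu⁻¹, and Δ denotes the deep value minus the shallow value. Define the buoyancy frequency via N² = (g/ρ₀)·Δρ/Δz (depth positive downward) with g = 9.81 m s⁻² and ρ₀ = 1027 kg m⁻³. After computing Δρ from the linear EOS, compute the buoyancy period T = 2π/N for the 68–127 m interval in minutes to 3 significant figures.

ΔT = +0.2 K, ΔS = +1.50 psu (deep − shallow).
Δρ/ρ₀ = −αΔT + βΔS = -4.80 × 10⁻⁵ + 1.05 × 10⁻³ = 1.002 × 10⁻³, so Δρ ≈ 1.029 kg m⁻³.
N² = (g/ρ₀)·Δρ/Δz = g·(Δρ/ρ₀)/Δz = 9.81 × 1.002 × 10⁻³ / 59 = 1.6660 × 10⁻⁴ s⁻².
N = √(1.6660 × 10⁻⁴) = 0.012907 rad s⁻¹ → T = 2π/N = 486.80 s = 8.1133 min ≈ 8.11 min.

8.11 min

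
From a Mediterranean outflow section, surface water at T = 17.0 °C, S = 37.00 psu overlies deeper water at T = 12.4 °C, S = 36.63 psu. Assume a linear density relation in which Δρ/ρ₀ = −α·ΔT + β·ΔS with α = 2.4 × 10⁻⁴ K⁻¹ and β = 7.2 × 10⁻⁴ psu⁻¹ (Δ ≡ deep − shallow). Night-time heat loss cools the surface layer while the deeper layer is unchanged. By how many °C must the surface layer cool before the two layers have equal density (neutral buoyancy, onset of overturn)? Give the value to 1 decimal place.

3.5 °C

Neutral buoyancy requires Δρ = 0, i.e. −α(T_deep − T_surf′) + β(S_deep − S_surf) = 0.
T_surf′ = T_deep − (β/α)·ΔS = 12.4 − (7.2 × 10⁻⁴/2.4 × 10⁻⁴)·(-0.37) = 13.510 °C.
Cooling required: 17.0 − (13.510) = 3.490 °C.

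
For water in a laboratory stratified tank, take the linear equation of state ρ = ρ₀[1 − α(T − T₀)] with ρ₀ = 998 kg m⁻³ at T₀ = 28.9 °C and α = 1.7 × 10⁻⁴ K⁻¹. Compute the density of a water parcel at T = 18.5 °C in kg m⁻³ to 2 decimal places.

999.76 kg m⁻³

T − T₀ = -10.4 K.
Bracket = 1 − α·(-10.4) = 1 + (1.768 × 10⁻³) = 1.0017680.
ρ = 998 × 1.0017680 = 999.76 kg m⁻³.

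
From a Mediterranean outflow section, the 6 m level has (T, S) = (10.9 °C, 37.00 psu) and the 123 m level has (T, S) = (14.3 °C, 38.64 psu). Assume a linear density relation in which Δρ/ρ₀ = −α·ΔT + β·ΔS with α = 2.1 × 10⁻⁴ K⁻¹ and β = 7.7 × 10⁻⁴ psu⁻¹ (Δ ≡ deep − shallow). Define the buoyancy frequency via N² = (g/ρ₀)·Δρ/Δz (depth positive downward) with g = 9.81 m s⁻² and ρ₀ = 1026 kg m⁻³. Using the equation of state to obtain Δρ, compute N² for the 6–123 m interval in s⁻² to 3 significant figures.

4.60 × 10⁻⁵ s⁻²

ΔT = +3.4 K, ΔS = +1.64 psu (deep − shallow).
Δρ/ρ₀ = −αΔT + βΔS = -7.14 × 10⁻⁴ + 1.2628 × 10⁻³ = 5.488 × 10⁻⁴, so Δρ ≈ 0.5631 kg m⁻³.
N² = (g/ρ₀)·Δρ/Δz = g·(Δρ/ρ₀)/Δz = 9.81 × 5.488 × 10⁻⁴ / 117 = 4.6015 × 10⁻⁵ s⁻² ≈ 4.60 × 10⁻⁵ s⁻².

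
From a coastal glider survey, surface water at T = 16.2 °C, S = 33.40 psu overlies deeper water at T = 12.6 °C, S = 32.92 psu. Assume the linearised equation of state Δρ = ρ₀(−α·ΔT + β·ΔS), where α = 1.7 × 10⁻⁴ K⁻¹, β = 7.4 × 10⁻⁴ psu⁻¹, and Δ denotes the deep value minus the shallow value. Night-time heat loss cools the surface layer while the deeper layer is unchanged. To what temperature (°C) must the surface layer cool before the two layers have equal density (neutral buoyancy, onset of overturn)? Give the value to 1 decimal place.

14.7 °C

Neutral buoyancy requires Δρ = 0, i.e. −α(T_deep − T_surf′) + β(S_deep − S_surf) = 0.
T_surf′ = T_deep − (β/α)·ΔS = 12.6 − (7.4 × 10⁻⁴/1.7 × 10⁻⁴)·(-0.48) = 14.689 °C.
Cooling required: 16.2 − (14.689) = 1.511 °C.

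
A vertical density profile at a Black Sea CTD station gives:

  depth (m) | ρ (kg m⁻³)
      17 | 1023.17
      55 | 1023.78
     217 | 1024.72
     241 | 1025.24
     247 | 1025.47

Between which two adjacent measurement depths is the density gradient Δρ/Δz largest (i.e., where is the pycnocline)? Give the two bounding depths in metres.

241–247 m

Compute the density gradient over each adjacent pair:
  17–55 m: Δρ/Δz = 0.61/38 = 0.016 kg m⁻⁴
  55–217 m: Δρ/Δz = 0.94/162 = 5.8 × 10⁻³ kg m⁻⁴
  217–241 m: Δρ/Δz = 0.52/24 = 0.022 kg m⁻⁴
  241–247 m: Δρ/Δz = 0.23/6 = 0.038 kg m⁻⁴
The largest gradient is in the 241–247 m interval — the pycnocline.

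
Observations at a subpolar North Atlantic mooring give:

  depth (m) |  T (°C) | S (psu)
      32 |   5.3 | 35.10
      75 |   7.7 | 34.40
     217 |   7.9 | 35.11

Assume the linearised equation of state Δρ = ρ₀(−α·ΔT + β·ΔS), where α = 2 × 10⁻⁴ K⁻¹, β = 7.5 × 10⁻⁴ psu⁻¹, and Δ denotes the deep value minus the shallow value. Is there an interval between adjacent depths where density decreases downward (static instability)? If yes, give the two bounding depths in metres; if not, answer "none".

32–75 m

Evaluate Δρ/ρ₀ = −αΔT + βΔS across each adjacent pair:
  32–75 m: −αΔT+βΔS = −(2 × 10⁻⁴)(+2.4)+(7.5 × 10⁻⁴)(-0.70) = -1.0 × 10⁻³ → UNSTABLE
  75–217 m: −αΔT+βΔS = −(2 × 10⁻⁴)(+0.2)+(7.5 × 10⁻⁴)(+0.71) = 4.9 × 10⁻⁴ → stable
The 32–75 m interval has Δρ < 0: lighter water underlies denser water.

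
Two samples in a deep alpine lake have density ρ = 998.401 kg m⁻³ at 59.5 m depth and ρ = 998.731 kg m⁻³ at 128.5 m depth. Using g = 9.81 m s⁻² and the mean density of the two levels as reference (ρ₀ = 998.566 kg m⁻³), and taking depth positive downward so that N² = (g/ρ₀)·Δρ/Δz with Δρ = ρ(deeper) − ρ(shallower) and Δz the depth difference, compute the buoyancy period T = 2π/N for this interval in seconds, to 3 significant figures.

917 s

Δρ = 998.731 − 998.401 = 0.330 kg m⁻³ over Δz = 128.5 − 59.5 = 69 m.
N² = (9.81/998.566) × (0.330/69) = 4.6985 × 10⁻⁵ s⁻².
N = √(4.6985 × 10⁻⁵) = 6.8546 × 10⁻³ rad s⁻¹, so T = 2π/N = 916.64 s ≈ 917 s.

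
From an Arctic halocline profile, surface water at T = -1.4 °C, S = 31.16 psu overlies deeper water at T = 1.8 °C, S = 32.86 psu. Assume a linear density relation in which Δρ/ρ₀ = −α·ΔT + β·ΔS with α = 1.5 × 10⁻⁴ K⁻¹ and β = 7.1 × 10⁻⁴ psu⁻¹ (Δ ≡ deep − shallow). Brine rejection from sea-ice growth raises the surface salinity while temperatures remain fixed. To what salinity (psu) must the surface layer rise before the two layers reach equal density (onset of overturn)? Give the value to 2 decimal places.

Neutral buoyancy requires −α(T_deep − T_surf) + β(S_deep − S_surf′) = 0.
S_surf′ = S_deep − (α/β)·ΔT = 32.86 − (1.5 × 10⁻⁴/7.1 × 10⁻⁴)·(+3.2) = 32.1839 psu.
Increase required: 32.1839 − 31.16 = 1.0239 psu.

32.18 psu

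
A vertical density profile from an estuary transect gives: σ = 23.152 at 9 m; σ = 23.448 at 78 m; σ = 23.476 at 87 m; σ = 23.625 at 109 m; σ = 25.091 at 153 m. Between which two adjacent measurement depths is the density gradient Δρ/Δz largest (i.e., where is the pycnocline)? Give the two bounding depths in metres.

109–153 m

Compute the density gradient over each adjacent pair:
  9–78 m: Δρ/Δz = 0.296/69 = 4.3 × 10⁻³ kg m⁻⁴
  78–87 m: Δρ/Δz = 0.028/9 = 3.1 × 10⁻³ kg m⁻⁴
  87–109 m: Δρ/Δz = 0.149/22 = 6.8 × 10⁻³ kg m⁻⁴
  109–153 m: Δρ/Δz = 1.466/44 = 0.033 kg m⁻⁴
The largest gradient is in the 109–153 m interval — the pycnocline.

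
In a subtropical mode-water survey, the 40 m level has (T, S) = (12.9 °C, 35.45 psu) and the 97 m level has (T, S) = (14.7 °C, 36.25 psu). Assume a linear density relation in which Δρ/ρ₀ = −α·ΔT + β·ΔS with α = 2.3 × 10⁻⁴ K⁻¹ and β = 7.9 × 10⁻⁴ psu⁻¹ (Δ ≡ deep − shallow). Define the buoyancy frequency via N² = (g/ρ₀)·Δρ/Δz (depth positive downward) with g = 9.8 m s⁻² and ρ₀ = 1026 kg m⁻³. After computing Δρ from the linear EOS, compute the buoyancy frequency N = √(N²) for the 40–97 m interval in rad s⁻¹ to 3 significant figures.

6.12 × 10⁻³ rad s⁻¹

ΔT = +1.8 K, ΔS = +0.80 psu (deep − shallow).
Δρ/ρ₀ = −αΔT + βΔS = -4.14 × 10⁻⁴ + 6.32 × 10⁻⁴ = 2.18 × 10⁻⁴, so Δρ ≈ 0.2237 kg m⁻³.
N² = (g/ρ₀)·Δρ/Δz = g·(Δρ/ρ₀)/Δz = 9.8 × 2.18 × 10⁻⁴ / 57 = 3.7481 × 10⁻⁵ s⁻².
N = √(3.7481 × 10⁻⁵) = 6.1222 × 10⁻³ rad s⁻¹ ≈ 6.12 × 10⁻³ rad s⁻¹.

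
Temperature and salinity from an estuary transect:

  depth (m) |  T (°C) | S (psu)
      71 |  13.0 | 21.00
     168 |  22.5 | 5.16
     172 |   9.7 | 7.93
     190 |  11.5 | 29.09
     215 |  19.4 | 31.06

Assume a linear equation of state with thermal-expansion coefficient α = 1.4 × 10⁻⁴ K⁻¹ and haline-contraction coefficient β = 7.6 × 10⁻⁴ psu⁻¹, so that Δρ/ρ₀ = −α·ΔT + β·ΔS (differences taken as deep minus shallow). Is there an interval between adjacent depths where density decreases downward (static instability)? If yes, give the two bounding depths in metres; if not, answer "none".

71–168 m

Evaluate Δρ/ρ₀ = −αΔT + βΔS across each adjacent pair:
  71–168 m: −αΔT+βΔS = −(1.4 × 10⁻⁴)(+9.5)+(7.6 × 10⁻⁴)(-15.84) = -0.013 → UNSTABLE
  168–172 m: −αΔT+βΔS = −(1.4 × 10⁻⁴)(-12.8)+(7.6 × 10⁻⁴)(+2.77) = 3.9 × 10⁻³ → stable
  172–190 m: −αΔT+βΔS = −(1.4 × 10⁻⁴)(+1.8)+(7.6 × 10⁻⁴)(+21.16) = 0.016 → stable
  190–215 m: −αΔT+βΔS = −(1.4 × 10⁻⁴)(+7.9)+(7.6 × 10⁻⁴)(+1.97) = 3.9 × 10⁻⁴ → stable
The 71–168 m interval has Δρ < 0: lighter water underlies denser water.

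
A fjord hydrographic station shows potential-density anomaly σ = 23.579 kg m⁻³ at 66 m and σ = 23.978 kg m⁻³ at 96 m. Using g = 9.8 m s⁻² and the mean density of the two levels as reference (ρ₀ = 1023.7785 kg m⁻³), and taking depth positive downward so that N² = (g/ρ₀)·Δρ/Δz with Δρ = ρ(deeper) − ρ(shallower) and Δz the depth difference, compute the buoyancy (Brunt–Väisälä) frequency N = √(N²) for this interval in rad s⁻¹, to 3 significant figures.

Δρ = 1023.978 − 1023.579 = 0.399 kg m⁻³ over Δz = 96 − 66 = 30 m.
N² = (9.8/1023.7785) × (0.399/30) = 1.2731 × 10⁻⁴ s⁻².
N = √(1.2731 × 10⁻⁴) = 0.011283 rad s⁻¹ ≈ 0.0113 rad s⁻¹.
A positive N² confirms static stability across the interval.

0.0113 rad s⁻¹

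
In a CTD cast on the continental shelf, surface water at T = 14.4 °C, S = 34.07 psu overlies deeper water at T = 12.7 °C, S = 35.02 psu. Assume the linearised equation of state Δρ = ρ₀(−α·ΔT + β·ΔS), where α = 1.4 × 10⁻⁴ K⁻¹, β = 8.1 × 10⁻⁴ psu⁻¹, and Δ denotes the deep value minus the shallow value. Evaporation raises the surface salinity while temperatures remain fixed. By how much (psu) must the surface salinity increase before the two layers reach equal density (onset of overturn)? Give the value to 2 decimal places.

1.24 psu

Neutral buoyancy requires −α(T_deep − T_surf) + β(S_deep − S_surf′) = 0.
S_surf′ = S_deep − (α/β)·ΔT = 35.02 − (1.4 × 10⁻⁴/8.1 × 10⁻⁴)·(-1.7) = 35.3138 psu.
Increase required: 35.3138 − 34.07 = 1.2438 psu.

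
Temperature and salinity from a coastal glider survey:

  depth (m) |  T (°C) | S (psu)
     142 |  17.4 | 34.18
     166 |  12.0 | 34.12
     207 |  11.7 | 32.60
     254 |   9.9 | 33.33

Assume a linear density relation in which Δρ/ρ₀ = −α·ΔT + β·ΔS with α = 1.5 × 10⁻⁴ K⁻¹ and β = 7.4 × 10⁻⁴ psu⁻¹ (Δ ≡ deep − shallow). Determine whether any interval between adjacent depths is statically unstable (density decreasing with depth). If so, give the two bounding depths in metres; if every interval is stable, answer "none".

Evaluate Δρ/ρ₀ = −αΔT + βΔS across each adjacent pair:
  142–166 m: −αΔT+βΔS = −(1.5 × 10⁻⁴)(-5.4)+(7.4 × 10⁻⁴)(-0.06) = 7.7 × 10⁻⁴ → stable
  166–207 m: −αΔT+βΔS = −(1.5 × 10⁻⁴)(-0.3)+(7.4 × 10⁻⁴)(-1.52) = -1.1 × 10⁻³ → UNSTABLE
  207–254 m: −αΔT+βΔS = −(1.5 × 10⁻⁴)(-1.8)+(7.4 × 10⁻⁴)(+0.73) = 8.1 × 10⁻⁴ → stable
The 166–207 m interval has Δρ < 0: lighter water underlies denser water.

166–207 m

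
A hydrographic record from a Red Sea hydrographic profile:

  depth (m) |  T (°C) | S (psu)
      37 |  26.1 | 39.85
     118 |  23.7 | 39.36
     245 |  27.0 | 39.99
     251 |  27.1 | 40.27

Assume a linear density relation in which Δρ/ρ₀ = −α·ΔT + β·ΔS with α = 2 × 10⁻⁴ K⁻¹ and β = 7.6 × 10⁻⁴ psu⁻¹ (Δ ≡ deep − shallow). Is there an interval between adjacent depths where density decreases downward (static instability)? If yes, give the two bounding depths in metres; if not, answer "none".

118–245 m

Evaluate Δρ/ρ₀ = −αΔT + βΔS across each adjacent pair:
  37–118 m: −αΔT+βΔS = −(2 × 10⁻⁴)(-2.4)+(7.6 × 10⁻⁴)(-0.49) = 1.1 × 10⁻⁴ → stable
  118–245 m: −αΔT+βΔS = −(2 × 10⁻⁴)(+3.3)+(7.6 × 10⁻⁴)(+0.63) = -1.8 × 10⁻⁴ → UNSTABLE
  245–251 m: −αΔT+βΔS = −(2 × 10⁻⁴)(+0.1)+(7.6 × 10⁻⁴)(+0.28) = 1.9 × 10⁻⁴ → stable
The 118–245 m interval has Δρ < 0: lighter water underlies denser water.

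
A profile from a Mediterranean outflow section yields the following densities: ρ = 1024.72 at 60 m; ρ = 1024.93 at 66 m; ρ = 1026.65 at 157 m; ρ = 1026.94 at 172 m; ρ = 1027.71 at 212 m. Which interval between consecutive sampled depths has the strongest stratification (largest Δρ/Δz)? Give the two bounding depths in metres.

60–66 m

Compute the density gradient over each adjacent pair:
  60–66 m: Δρ/Δz = 0.21/6 = 0.035 kg m⁻⁴
  66–157 m: Δρ/Δz = 1.72/91 = 0.019 kg m⁻⁴
  157–172 m: Δρ/Δz = 0.29/15 = 0.019 kg m⁻⁴
  172–212 m: Δρ/Δz = 0.77/40 = 0.019 kg m⁻⁴
The largest gradient is in the 60–66 m interval — the pycnocline.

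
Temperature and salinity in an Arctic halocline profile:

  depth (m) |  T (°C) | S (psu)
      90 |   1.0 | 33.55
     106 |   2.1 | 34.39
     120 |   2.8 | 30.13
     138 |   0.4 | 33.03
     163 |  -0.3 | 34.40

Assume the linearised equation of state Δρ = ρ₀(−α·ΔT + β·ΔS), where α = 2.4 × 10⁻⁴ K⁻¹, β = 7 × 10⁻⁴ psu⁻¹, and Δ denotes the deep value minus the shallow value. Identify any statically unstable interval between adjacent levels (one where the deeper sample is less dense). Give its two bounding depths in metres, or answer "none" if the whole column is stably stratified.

106–120 m

Evaluate Δρ/ρ₀ = −αΔT + βΔS across each adjacent pair:
  90–106 m: −αΔT+βΔS = −(2.4 × 10⁻⁴)(+1.1)+(7 × 10⁻⁴)(+0.84) = 3.2 × 10⁻⁴ → stable
  106–120 m: −αΔT+βΔS = −(2.4 × 10⁻⁴)(+0.7)+(7 × 10⁻⁴)(-4.26) = -3.2 × 10⁻³ → UNSTABLE
  120–138 m: −αΔT+βΔS = −(2.4 × 10⁻⁴)(-2.4)+(7 × 10⁻⁴)(+2.90) = 2.6 × 10⁻³ → stable
  138–163 m: −αΔT+βΔS = −(2.4 × 10⁻⁴)(-0.7)+(7 × 10⁻⁴)(+1.37) = 1.1 × 10⁻³ → stable
The 106–120 m interval has Δρ < 0: lighter water underlies denser water.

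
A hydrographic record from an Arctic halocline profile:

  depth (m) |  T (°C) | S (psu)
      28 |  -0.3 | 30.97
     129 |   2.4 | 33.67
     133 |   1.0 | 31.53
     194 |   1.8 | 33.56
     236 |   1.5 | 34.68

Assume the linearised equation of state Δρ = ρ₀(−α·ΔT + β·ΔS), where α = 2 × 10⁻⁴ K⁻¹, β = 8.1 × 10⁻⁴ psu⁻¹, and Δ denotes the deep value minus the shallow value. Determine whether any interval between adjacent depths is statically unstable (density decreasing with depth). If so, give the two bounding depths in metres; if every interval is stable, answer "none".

129–133 m

Evaluate Δρ/ρ₀ = −αΔT + βΔS across each adjacent pair:
  28–129 m: −αΔT+βΔS = −(2 × 10⁻⁴)(+2.7)+(8.1 × 10⁻⁴)(+2.70) = 1.6 × 10⁻³ → stable
  129–133 m: −αΔT+βΔS = −(2 × 10⁻⁴)(-1.4)+(8.1 × 10⁻⁴)(-2.14) = -1.5 × 10⁻³ → UNSTABLE
  133–194 m: −αΔT+βΔS = −(2 × 10⁻⁴)(+0.8)+(8.1 × 10⁻⁴)(+2.03) = 1.5 × 10⁻³ → stable
  194–236 m: −αΔT+βΔS = −(2 × 10⁻⁴)(-0.3)+(8.1 × 10⁻⁴)(+1.12) = 9.7 × 10⁻⁴ → stable
The 129–133 m interval has Δρ < 0: lighter water underlies denser water.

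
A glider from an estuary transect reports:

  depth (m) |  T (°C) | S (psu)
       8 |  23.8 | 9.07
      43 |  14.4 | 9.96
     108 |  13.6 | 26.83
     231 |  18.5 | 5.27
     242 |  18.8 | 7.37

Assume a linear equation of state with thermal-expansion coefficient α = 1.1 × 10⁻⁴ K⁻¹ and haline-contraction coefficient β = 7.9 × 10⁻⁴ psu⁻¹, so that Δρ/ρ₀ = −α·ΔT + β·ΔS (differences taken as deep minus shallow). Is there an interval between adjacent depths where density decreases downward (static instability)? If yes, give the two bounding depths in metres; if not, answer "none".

Evaluate Δρ/ρ₀ = −αΔT + βΔS across each adjacent pair:
  8–43 m: −αΔT+βΔS = −(1.1 × 10⁻⁴)(-9.4)+(7.9 × 10⁻⁴)(+0.89) = 1.7 × 10⁻³ → stable
  43–108 m: −αΔT+βΔS = −(1.1 × 10⁻⁴)(-0.8)+(7.9 × 10⁻⁴)(+16.87) = 0.013 → stable
  108–231 m: −αΔT+βΔS = −(1.1 × 10⁻⁴)(+4.9)+(7.9 × 10⁻⁴)(-21.56) = -0.018 → UNSTABLE
  231–242 m: −αΔT+βΔS = −(1.1 × 10⁻⁴)(+0.3)+(7.9 × 10⁻⁴)(+2.10) = 1.6 × 10⁻³ → stable
The 108–231 m interval has Δρ < 0: lighter water underlies denser water.

108–231 m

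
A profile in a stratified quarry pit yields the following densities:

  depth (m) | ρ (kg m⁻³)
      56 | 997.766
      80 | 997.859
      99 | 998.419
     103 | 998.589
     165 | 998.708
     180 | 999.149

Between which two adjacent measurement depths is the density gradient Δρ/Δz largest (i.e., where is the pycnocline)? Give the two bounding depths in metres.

99–103 m

Compute the density gradient over each adjacent pair:
  56–80 m: Δρ/Δz = 0.093/24 = 3.9 × 10⁻³ kg m⁻⁴
  80–99 m: Δρ/Δz = 0.560/19 = 0.029 kg m⁻⁴
  99–103 m: Δρ/Δz = 0.170/4 = 0.043 kg m⁻⁴
  103–165 m: Δρ/Δz = 0.119/62 = 1.9 × 10⁻³ kg m⁻⁴
  165–180 m: Δρ/Δz = 0.441/15 = 0.029 kg m⁻⁴
The largest gradient is in the 99–103 m interval — the pycnocline.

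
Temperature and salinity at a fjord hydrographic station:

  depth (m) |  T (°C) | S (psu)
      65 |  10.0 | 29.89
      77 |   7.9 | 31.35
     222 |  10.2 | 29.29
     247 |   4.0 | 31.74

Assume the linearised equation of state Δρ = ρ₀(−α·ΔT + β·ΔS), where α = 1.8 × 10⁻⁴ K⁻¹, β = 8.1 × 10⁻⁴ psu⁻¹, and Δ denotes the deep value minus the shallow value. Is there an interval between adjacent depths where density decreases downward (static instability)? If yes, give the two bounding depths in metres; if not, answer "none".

77–222 m

Evaluate Δρ/ρ₀ = −αΔT + βΔS across each adjacent pair:
  65–77 m: −αΔT+βΔS = −(1.8 × 10⁻⁴)(-2.1)+(8.1 × 10⁻⁴)(+1.46) = 1.6 × 10⁻³ → stable
  77–222 m: −αΔT+βΔS = −(1.8 × 10⁻⁴)(+2.3)+(8.1 × 10⁻⁴)(-2.06) = -2.1 × 10⁻³ → UNSTABLE
  222–247 m: −αΔT+βΔS = −(1.8 × 10⁻⁴)(-6.2)+(8.1 × 10⁻⁴)(+2.45) = 3.1 × 10⁻³ → stable
The 77–222 m interval has Δρ < 0: lighter water underlies denser water.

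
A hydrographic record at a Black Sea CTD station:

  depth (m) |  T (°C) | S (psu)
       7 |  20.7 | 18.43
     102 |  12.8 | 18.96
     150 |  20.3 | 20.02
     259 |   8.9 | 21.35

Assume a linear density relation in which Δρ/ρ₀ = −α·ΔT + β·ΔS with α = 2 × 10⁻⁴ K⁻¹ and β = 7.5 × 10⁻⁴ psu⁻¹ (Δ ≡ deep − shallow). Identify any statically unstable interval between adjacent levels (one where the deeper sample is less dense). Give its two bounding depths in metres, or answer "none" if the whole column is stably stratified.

Evaluate Δρ/ρ₀ = −αΔT + βΔS across each adjacent pair:
  7–102 m: −αΔT+βΔS = −(2 × 10⁻⁴)(-7.9)+(7.5 × 10⁻⁴)(+0.53) = 2.0 × 10⁻³ → stable
  102–150 m: −αΔT+βΔS = −(2 × 10⁻⁴)(+7.5)+(7.5 × 10⁻⁴)(+1.06) = -7.1 × 10⁻⁴ → UNSTABLE
  150–259 m: −αΔT+βΔS = −(2 × 10⁻⁴)(-11.4)+(7.5 × 10⁻⁴)(+1.33) = 3.3 × 10⁻³ → stable
The 102–150 m interval has Δρ < 0: lighter water underlies denser water.

102–150 m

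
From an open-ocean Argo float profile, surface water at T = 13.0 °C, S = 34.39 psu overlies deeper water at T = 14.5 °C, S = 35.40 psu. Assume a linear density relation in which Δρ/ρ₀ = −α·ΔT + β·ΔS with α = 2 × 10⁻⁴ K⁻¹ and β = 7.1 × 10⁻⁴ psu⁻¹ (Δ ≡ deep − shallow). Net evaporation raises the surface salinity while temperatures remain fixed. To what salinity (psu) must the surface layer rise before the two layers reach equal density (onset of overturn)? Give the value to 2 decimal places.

34.98 psu

Neutral buoyancy requires −α(T_deep − T_surf) + β(S_deep − S_surf′) = 0.
S_surf′ = S_deep − (α/β)·ΔT = 35.40 − (2 × 10⁻⁴/7.1 × 10⁻⁴)·(+1.5) = 34.9775 psu.
Increase required: 34.9775 − 34.39 = 0.5875 psu.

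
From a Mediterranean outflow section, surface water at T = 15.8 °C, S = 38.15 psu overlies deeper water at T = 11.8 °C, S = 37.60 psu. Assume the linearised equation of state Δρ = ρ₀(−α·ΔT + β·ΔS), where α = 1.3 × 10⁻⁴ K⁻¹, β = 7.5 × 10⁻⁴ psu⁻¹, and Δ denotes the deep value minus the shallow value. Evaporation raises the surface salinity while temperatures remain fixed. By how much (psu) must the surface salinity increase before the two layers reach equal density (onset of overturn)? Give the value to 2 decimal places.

0.14 psu

Neutral buoyancy requires −α(T_deep − T_surf) + β(S_deep − S_surf′) = 0.
S_surf′ = S_deep − (α/β)·ΔT = 37.60 − (1.3 × 10⁻⁴/7.5 × 10⁻⁴)·(-4.0) = 38.2933 psu.
Increase required: 38.2933 − 38.15 = 0.1433 psu.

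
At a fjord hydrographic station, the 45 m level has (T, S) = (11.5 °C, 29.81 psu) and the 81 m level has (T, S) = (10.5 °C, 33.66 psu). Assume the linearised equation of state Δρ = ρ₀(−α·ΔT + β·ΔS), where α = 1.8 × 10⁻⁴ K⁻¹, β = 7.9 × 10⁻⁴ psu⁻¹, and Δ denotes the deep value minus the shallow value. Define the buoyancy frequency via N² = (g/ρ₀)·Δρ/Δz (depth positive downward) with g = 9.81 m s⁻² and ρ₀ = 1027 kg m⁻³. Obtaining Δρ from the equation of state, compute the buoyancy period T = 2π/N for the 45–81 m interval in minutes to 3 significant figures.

3.53 min

ΔT = -1.0 K, ΔS = +3.85 psu (deep − shallow).
Δρ/ρ₀ = −αΔT + βΔS = 1.80 × 10⁻⁴ + 3.0415 × 10⁻³ = 3.2215 × 10⁻³, so Δρ ≈ 3.308 kg m⁻³.
N² = (g/ρ₀)·Δρ/Δz = g·(Δρ/ρ₀)/Δz = 9.81 × 3.2215 × 10⁻³ / 36 = 8.7786 × 10⁻⁴ s⁻².
N = √(8.7786 × 10⁻⁴) = 0.029629 rad s⁻¹ → T = 2π/N = 212.06 s = 3.5343 min ≈ 3.53 min.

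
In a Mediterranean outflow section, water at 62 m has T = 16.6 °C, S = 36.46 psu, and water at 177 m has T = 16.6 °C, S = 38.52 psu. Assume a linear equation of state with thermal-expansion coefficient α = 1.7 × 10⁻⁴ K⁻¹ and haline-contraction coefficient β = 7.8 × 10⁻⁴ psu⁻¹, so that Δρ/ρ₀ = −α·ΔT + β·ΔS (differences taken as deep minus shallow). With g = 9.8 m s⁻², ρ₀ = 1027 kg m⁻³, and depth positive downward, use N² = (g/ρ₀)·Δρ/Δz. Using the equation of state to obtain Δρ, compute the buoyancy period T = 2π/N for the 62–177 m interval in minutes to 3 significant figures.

8.95 min

ΔT = +0.0 K, ΔS = +2.06 psu (deep − shallow).
Δρ/ρ₀ = −αΔT + βΔS = 0 + 1.6068 × 10⁻³ = 1.6068 × 10⁻³, so Δρ ≈ 1.650 kg m⁻³.
N² = (g/ρ₀)·Δρ/Δz = g·(Δρ/ρ₀)/Δz = 9.8 × 1.6068 × 10⁻³ / 115 = 1.3693 × 10⁻⁴ s⁻².
N = √(1.3693 × 10⁻⁴) = 0.011702 rad s⁻¹ → T = 2π/N = 536.93 s = 8.9488 min ≈ 8.95 min.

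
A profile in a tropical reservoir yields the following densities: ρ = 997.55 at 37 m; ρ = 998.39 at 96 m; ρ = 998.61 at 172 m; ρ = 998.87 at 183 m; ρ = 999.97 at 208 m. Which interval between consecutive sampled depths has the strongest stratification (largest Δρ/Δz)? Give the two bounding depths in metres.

183–208 m

Compute the density gradient over each adjacent pair:
  37–96 m: Δρ/Δz = 0.84/59 = 0.014 kg m⁻⁴
  96–172 m: Δρ/Δz = 0.22/76 = 2.9 × 10⁻³ kg m⁻⁴
  172–183 m: Δρ/Δz = 0.26/11 = 0.024 kg m⁻⁴
  183–208 m: Δρ/Δz = 1.10/25 = 0.044 kg m⁻⁴
The largest gradient is in the 183–208 m interval — the pycnocline.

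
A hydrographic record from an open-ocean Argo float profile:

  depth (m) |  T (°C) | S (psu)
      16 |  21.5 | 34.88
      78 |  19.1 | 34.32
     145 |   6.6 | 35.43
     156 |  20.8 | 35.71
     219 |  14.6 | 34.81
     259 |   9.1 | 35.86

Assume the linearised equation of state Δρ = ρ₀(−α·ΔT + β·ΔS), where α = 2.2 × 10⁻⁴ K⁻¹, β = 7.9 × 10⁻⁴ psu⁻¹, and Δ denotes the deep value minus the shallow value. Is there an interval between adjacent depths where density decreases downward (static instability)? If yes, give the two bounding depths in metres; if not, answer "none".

Evaluate Δρ/ρ₀ = −αΔT + βΔS across each adjacent pair:
  16–78 m: −αΔT+βΔS = −(2.2 × 10⁻⁴)(-2.4)+(7.9 × 10⁻⁴)(-0.56) = 8.6 × 10⁻⁵ → stable
  78–145 m: −αΔT+βΔS = −(2.2 × 10⁻⁴)(-12.5)+(7.9 × 10⁻⁴)(+1.11) = 3.6 × 10⁻³ → stable
  145–156 m: −αΔT+βΔS = −(2.2 × 10⁻⁴)(+14.2)+(7.9 × 10⁻⁴)(+0.28) = -2.9 × 10⁻³ → UNSTABLE
  156–219 m: −αΔT+βΔS = −(2.2 × 10⁻⁴)(-6.2)+(7.9 × 10⁻⁴)(-0.90) = 6.5 × 10⁻⁴ → stable
  219–259 m: −αΔT+βΔS = −(2.2 × 10⁻⁴)(-5.5)+(7.9 × 10⁻⁴)(+1.05) = 2.0 × 10⁻³ → stable
The 145–156 m interval has Δρ < 0: lighter water underlies denser water.

145–156 m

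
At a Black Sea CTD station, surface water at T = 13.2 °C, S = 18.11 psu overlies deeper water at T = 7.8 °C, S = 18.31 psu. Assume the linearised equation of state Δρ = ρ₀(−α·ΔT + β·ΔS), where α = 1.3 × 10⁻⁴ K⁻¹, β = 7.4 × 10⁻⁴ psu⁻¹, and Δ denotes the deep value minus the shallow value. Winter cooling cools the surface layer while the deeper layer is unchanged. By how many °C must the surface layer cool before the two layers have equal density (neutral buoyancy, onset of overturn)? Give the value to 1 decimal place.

Neutral buoyancy requires Δρ = 0, i.e. −α(T_deep − T_surf′) + β(S_deep − S_surf) = 0.
T_surf′ = T_deep − (β/α)·ΔS = 7.8 − (7.4 × 10⁻⁴/1.3 × 10⁻⁴)·(+0.20) = 6.662 °C.
Cooling required: 13.2 − (6.662) = 6.538 °C.

6.5 °C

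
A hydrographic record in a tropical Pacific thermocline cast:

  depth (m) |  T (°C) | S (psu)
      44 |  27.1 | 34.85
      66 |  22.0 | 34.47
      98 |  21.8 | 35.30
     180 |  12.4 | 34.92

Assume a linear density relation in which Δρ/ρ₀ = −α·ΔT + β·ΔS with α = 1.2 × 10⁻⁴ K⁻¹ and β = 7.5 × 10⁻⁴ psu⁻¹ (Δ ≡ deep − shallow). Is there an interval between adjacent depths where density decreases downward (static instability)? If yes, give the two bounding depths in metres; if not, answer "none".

none

Evaluate Δρ/ρ₀ = −αΔT + βΔS across each adjacent pair:
  44–66 m: −αΔT+βΔS = −(1.2 × 10⁻⁴)(-5.1)+(7.5 × 10⁻⁴)(-0.38) = 3.3 × 10⁻⁴ → stable
  66–98 m: −αΔT+βΔS = −(1.2 × 10⁻⁴)(-0.2)+(7.5 × 10⁻⁴)(+0.83) = 6.5 × 10⁻⁴ → stable
  98–180 m: −αΔT+βΔS = −(1.2 × 10⁻⁴)(-9.4)+(7.5 × 10⁻⁴)(-0.38) = 8.4 × 10⁻⁴ → stable
Every interval has Δρ > 0: the column is stably stratified throughout.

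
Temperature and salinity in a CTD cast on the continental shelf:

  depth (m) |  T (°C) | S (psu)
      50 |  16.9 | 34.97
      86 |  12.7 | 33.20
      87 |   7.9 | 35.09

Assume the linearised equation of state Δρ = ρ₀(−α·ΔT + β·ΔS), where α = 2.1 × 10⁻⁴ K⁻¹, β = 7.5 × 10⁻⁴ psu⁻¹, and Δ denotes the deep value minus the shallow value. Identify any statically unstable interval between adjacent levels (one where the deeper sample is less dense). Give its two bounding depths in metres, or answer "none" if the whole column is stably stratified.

50–86 m

Evaluate Δρ/ρ₀ = −αΔT + βΔS across each adjacent pair:
  50–86 m: −αΔT+βΔS = −(2.1 × 10⁻⁴)(-4.2)+(7.5 × 10⁻⁴)(-1.77) = -4.5 × 10⁻⁴ → UNSTABLE
  86–87 m: −αΔT+βΔS = −(2.1 × 10⁻⁴)(-4.8)+(7.5 × 10⁻⁴)(+1.89) = 2.4 × 10⁻³ → stable
The 50–86 m interval has Δρ < 0: lighter water underlies denser water.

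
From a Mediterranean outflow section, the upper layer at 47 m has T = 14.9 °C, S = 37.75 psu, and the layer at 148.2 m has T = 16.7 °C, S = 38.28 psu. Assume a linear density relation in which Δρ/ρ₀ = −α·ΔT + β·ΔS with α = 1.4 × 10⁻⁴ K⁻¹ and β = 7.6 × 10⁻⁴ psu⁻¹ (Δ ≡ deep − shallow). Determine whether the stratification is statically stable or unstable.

ΔT = 16.7 − 14.9 = +1.8 K and ΔS = 38.28 − 37.75 = +0.53 psu (deep − shallow).
−αΔT = -2.52 × 10⁻⁴; βΔS = 4.028 × 10⁻⁴; sum Δρ/ρ₀ = 1.508 × 10⁻⁴.
Δρ/ρ₀ > 0, so Δρ > 0: deeper water is denser → statically stable.

stable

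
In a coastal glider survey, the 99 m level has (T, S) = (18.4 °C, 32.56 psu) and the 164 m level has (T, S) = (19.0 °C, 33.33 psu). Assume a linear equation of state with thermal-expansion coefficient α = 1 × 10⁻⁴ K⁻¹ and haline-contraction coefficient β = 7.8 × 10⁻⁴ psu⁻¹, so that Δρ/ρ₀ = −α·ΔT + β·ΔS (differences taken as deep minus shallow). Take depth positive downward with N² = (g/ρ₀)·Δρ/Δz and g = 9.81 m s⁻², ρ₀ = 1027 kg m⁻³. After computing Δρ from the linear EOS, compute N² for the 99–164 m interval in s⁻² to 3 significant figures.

ΔT = +0.6 K, ΔS = +0.77 psu (deep − shallow).
Δρ/ρ₀ = −αΔT + βΔS = -6.00 × 10⁻⁵ + 6.006 × 10⁻⁴ = 5.406 × 10⁻⁴, so Δρ ≈ 0.5552 kg m⁻³.
N² = (g/ρ₀)·Δρ/Δz = g·(Δρ/ρ₀)/Δz = 9.81 × 5.406 × 10⁻⁴ / 65 = 8.1589 × 10⁻⁵ s⁻² ≈ 8.16 × 10⁻⁵ s⁻².

8.16 × 10⁻⁵ s⁻²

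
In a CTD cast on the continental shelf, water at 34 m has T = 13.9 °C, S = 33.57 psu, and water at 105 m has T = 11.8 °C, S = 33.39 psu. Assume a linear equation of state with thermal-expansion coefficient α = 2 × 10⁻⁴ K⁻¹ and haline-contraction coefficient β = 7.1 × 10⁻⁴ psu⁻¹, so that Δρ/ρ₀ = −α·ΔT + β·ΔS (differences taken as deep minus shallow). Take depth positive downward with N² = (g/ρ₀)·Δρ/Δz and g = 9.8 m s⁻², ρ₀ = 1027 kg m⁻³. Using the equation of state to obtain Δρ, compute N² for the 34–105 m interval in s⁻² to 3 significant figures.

4.03 × 10⁻⁵ s⁻²

ΔT = -2.1 K, ΔS = -0.18 psu (deep − shallow).
Δρ/ρ₀ = −αΔT + βΔS = 4.20 × 10⁻⁴ − 1.278 × 10⁻⁴ = 2.922 × 10⁻⁴, so Δρ ≈ 0.3001 kg m⁻³.
N² = (g/ρ₀)·Δρ/Δz = g·(Δρ/ρ₀)/Δz = 9.8 × 2.922 × 10⁻⁴ / 71 = 4.0332 × 10⁻⁵ s⁻² ≈ 4.03 × 10⁻⁵ s⁻².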